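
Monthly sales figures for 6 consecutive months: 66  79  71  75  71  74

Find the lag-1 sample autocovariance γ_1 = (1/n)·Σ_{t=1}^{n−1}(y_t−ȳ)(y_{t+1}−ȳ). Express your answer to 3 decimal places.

-10.463

Mean ȳ = (66 + 79 + 71 + 75 + 71 + 74)/6 = 72.6667
Σ_{t=1}^{5}(y_t−ȳ)(y_{t+1}−ȳ) = -62.7778
γ_1 = -62.7778 / 6 = -10.463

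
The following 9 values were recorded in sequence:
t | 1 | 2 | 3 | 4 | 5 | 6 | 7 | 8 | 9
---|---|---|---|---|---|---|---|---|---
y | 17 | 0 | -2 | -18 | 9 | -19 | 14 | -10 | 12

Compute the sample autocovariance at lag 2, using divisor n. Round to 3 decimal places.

Mean ȳ = (17 + 0 − 2 − 18 + 9 − 19 + 14 − 10 + 12)/9 = 0.3333
Σ_{t=1}^{7}(y_t−ȳ)(y_{t+2}−ȳ) = 779.1111
γ_2 = 779.1111 / 9 = 86.568

86.568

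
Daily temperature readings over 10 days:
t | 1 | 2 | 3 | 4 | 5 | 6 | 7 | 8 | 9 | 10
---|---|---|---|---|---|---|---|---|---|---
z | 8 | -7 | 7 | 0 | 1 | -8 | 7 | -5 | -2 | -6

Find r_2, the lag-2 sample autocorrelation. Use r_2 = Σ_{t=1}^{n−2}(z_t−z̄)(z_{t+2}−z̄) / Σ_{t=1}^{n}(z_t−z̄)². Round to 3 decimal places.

0.374

Mean z̄ = (8 − 7 + 7 + 0 + 1 − 8 + 7 − 5 − 2 − 6)/10 = -0.5000
Numerator Σ_{t=1}^{8}(z_t−z̄)(z_{t+2}−z̄) = 126.5000
Denominator Σ(z_t−z̄)² = 338.5000
r_2 = 126.5000 / 338.5000 = 0.374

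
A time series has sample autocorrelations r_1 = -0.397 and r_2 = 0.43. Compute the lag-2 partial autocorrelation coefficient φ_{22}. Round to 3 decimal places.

0.323

φ_{22} = (r_2 − r_1²) / (1 − r_1²)
r_1² = (-0.397)² = 0.157609
Numerator = 0.43 − 0.1576 = 0.2724; denominator = 1 − 0.1576 = 0.8424
φ_{22} = 0.2724 / 0.8424 = 0.323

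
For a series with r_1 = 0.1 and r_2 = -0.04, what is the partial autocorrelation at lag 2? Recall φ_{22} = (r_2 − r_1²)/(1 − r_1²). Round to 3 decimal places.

-0.051

φ_{22} = (r_2 − r_1²) / (1 − r_1²)
r_1² = (0.1)² = 0.01
Numerator = -0.04 − 0.0100 = -0.0500; denominator = 1 − 0.0100 = 0.9900
φ_{22} = -0.0500 / 0.9900 = -0.051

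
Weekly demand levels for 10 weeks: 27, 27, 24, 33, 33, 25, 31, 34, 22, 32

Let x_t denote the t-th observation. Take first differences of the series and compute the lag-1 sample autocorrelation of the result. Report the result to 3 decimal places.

First differences Δx: 0, -3, 9, 0, -8, 6, 3, -12, 10
Mean of differences = 0.5556
Numerator Σ(Δx_t−Δx̄)(Δx_{t+1}−Δx̄) = -210.5309
Denominator Σ(Δx_t−Δx̄)² = 440.2222
r_1(Δx) = -210.5309 / 440.2222 = -0.478

-0.478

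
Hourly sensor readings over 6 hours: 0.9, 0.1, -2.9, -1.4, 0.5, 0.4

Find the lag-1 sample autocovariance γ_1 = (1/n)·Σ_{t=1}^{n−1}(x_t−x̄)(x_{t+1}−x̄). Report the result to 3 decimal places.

0.287

Mean x̄ = (0.9 + 0.1 − 2.9 − 1.4 + 0.5 + 0.4)/6 = -0.4000
Deviations: 1.3000, 0.5000, -2.5000, -1.0000, 0.9000, 0.8000
Σ_{t=1}^{5}(x_t−x̄)(x_{t+1}−x̄) = 1.7200
γ_1 = 1.7200 / 6 = 0.287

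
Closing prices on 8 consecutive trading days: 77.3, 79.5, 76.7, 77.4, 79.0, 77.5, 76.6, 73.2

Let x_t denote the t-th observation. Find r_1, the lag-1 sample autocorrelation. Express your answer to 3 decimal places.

Mean x̄ = (77.3 + 79.5 + 76.7 + 77.4 + 79.0 + 77.5 + 76.6 + 73.2)/8 = 77.1500
Deviations from mean: 0.1500, 2.3500, -0.4500, 0.2500, 1.8500, 0.3500, -0.5500, -3.9500
Σ(x_t−x̄)(x_{t+1}−x̄) = (0.3525) + (-1.0575) + (-0.1125) + (0.4625) + (0.6475) + (-0.1925) + (2.1725) = 2.2725
Denominator Σ(x_t−x̄)² = 25.2600
r_1 = 2.2725 / 25.2600 = 0.090

0.090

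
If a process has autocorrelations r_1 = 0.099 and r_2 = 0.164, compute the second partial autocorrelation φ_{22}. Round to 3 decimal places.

φ_{22} = (r_2 − r_1²) / (1 − r_1²)
r_1² = (0.099)² = 0.009801
Numerator = 0.164 − 0.0098 = 0.1542; denominator = 1 − 0.0098 = 0.9902
φ_{22} = 0.1542 / 0.9902 = 0.156

0.156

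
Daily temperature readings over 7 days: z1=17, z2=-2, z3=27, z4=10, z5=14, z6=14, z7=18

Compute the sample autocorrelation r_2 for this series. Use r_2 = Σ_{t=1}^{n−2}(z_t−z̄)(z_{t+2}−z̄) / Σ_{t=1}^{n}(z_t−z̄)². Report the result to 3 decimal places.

Mean z̄ = (17 − 2 + 27 + 10 + 14 + 14 + 18)/7 = 14.0000
Numerator Σ_{t=1}^{5}(z_t−z̄)(z_{t+2}−z̄) = 103.0000
Denominator Σ(z_t−z̄)² = 466.0000
r_2 = 103.0000 / 466.0000 = 0.221

0.221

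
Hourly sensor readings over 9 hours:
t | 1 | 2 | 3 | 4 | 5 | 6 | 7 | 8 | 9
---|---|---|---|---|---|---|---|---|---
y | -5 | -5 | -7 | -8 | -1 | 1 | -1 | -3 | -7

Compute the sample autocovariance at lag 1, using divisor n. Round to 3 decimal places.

Mean ȳ = (-5 − 5 − 7 − 8 − 1 + 1 − 1 − 3 − 7)/9 = -4.0000
Σ_{t=1}^{8}(y_t−ȳ)(y_{t+1}−ȳ) = 34.0000
γ_1 = 34.0000 / 9 = 3.778

3.778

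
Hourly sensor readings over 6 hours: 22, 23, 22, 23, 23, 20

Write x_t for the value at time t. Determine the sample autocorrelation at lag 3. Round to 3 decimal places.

Mean x̄ = (22 + 23 + 22 + 23 + 23 + 20)/6 = 22.1667
Deviations from mean: -0.1667, 0.8333, -0.1667, 0.8333, 0.8333, -2.1667
Σ(x_t−x̄)(x_{t+3}−x̄) = (-0.1389) + (0.6944) + (0.3611) = 0.9167
Denominator Σ(x_t−x̄)² = 6.8333
r_3 = 0.9167 / 6.8333 = 0.134

0.134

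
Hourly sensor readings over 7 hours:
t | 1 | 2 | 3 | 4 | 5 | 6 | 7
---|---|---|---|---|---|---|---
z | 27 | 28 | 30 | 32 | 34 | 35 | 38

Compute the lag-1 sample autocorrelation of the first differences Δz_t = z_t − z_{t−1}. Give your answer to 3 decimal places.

First differences Δz: 1, 2, 2, 2, 1, 3
Mean of differences = 1.8333
Numerator Σ(Δz_t−Δz̄)(Δz_{t+1}−Δz̄) = -1.1944
Denominator Σ(Δz_t−Δz̄)² = 2.8333
r_1(Δz) = -1.1944 / 2.8333 = -0.422

-0.422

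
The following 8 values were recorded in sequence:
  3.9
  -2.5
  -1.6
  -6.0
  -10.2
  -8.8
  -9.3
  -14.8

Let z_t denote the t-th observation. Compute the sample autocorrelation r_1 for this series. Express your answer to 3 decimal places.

0.410

Mean z̄ = (3.9 − 2.5 − 1.6 − 6.0 − 10.2 − 8.8 − 9.3 − 14.8)/8 = -6.1625
Σ(z_t−z̄)(z_{t+1}−z̄) = (36.8539) + (16.7102) + (0.7414) + (-0.6561) + (10.6489) + (8.2752) + (27.1002) = 99.6736
Denominator Σ(z_t−z̄)² = 243.2188
r_1 = 99.6736 / 243.2188 = 0.410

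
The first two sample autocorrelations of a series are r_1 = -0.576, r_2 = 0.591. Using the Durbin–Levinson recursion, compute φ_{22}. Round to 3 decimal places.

φ_{22} = (r_2 − r_1²) / (1 − r_1²)
r_1² = (-0.576)² = 0.331776
Numerator = 0.591 − 0.3318 = 0.2592; denominator = 1 − 0.3318 = 0.6682
φ_{22} = 0.2592 / 0.6682 = 0.388

0.388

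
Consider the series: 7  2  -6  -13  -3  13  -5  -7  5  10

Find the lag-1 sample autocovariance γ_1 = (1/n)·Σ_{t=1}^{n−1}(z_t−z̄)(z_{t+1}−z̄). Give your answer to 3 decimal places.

Mean z̄ = (7 + 2 − 6 − 13 − 3 + 13 − 5 − 7 + 5 + 10)/10 = 0.3000
Σ_{t=1}^{9}(z_t−z̄)(z_{t+1}−z̄) = 69.1100
γ_1 = 69.1100 / 10 = 6.911

6.911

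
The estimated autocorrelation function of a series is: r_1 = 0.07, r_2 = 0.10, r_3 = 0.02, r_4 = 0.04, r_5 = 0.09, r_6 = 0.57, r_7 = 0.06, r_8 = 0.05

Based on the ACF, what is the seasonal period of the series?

The largest autocorrelation is r_6 = 0.57; the remaining lags stay at or below 0.10.
The dominant spike at lag 6 indicates a seasonal period of 6.

6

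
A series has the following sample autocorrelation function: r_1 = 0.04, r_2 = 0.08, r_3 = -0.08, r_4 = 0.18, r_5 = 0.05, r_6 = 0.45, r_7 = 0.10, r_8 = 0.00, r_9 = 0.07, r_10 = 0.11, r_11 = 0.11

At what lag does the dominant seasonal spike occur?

6

The largest autocorrelation is r_6 = 0.45; the remaining lags stay at or below 0.18.
The dominant spike at lag 6 indicates a seasonal period of 6.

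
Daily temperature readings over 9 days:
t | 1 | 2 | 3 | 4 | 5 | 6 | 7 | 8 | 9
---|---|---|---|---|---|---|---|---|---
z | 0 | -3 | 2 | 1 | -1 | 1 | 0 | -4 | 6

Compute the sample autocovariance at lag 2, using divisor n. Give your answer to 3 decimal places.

-0.974

Mean z̄ = (0 − 3 + 2 + 1 − 1 + 1 + 0 − 4 + 6)/9 = 0.2222
Σ_{t=1}^{7}(z_t−z̄)(z_{t+2}−z̄) = -8.7654
γ_2 = -8.7654 / 9 = -0.974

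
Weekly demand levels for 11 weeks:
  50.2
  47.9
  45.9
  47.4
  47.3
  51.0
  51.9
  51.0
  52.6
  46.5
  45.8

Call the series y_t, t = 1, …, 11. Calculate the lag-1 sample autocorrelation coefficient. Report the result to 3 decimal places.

0.382

Mean ȳ = (50.2 + 47.9 + 45.9 + 47.4 + 47.3 + 51.0 + 51.9 + 51.0 + 52.6 + 46.5 + 45.8)/11 = 48.8636
Numerator Σ_{t=1}^{10}(y_t−ȳ)(y_{t+1}−ȳ) = 24.2196
Denominator Σ(y_t−ȳ)² = 63.3655
r_1 = 24.2196 / 63.3655 = 0.382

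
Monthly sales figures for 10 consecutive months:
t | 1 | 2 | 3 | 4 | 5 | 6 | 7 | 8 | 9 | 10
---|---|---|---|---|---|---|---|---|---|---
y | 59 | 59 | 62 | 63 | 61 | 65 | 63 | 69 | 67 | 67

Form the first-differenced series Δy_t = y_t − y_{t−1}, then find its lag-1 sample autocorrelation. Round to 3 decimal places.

-0.701

First differences Δy: 0, 3, 1, -2, 4, -2, 6, -2, 0
Mean of differences = 0.8889
Numerator Σ(Δy_t−Δȳ)(Δy_{t+1}−Δȳ) = -46.9012
Denominator Σ(Δy_t−Δȳ)² = 66.8889
r_1(Δy) = -46.9012 / 66.8889 = -0.701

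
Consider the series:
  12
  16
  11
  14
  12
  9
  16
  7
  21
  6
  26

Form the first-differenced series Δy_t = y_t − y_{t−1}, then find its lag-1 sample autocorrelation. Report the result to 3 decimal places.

-0.747

First differences Δy: 4, -5, 3, -2, -3, 7, -9, 14, -15, 20
Mean of differences = 1.4000
Numerator Σ(Δy_t−Δȳ)(Δy_{t+1}−Δȳ) = -742.9600
Denominator Σ(Δy_t−Δȳ)² = 994.4000
r_1(Δy) = -742.9600 / 994.4000 = -0.747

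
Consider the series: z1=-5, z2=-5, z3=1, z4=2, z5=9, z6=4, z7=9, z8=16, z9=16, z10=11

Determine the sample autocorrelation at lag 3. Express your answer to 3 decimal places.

Mean z̄ = (-5 − 5 + 1 + 2 + 9 + 4 + 9 + 16 + 16 + 11)/10 = 5.8000
Numerator Σ_{t=1}^{7}(z_t−z̄)(z_{t+3}−z̄) = 33.8800
Denominator Σ(z_t−z̄)² = 529.6000
r_3 = 33.8800 / 529.6000 = 0.064

0.064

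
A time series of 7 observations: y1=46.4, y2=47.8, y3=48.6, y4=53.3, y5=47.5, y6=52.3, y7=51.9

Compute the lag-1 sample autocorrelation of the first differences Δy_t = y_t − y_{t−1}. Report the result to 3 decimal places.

-0.747

First differences Δy: 1.4, 0.8, 4.7, -5.8, 4.8, -0.4
Mean of differences = 0.9167
Numerator Σ(Δy_t−Δȳ)(Δy_{t+1}−Δȳ) = -57.1053
Denominator Σ(Δy_t−Δȳ)² = 76.4883
r_1(Δy) = -57.1053 / 76.4883 = -0.747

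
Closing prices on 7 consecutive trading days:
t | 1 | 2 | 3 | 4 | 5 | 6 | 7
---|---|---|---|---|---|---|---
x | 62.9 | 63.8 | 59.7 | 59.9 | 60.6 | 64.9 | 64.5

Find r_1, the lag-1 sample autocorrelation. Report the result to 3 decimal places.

Mean x̄ = (62.9 + 63.8 + 59.7 + 59.9 + 60.6 + 64.9 + 64.5)/7 = 62.3286
Σ(x_t−x̄)(x_{t+1}−x̄) = (0.8408) + (-3.8678) + (6.3837) + (4.1980) + (-4.4449) + (5.5837) = 8.6935
Denominator Σ(x_t−x̄)² = 29.6143
r_1 = 8.6935 / 29.6143 = 0.294

0.294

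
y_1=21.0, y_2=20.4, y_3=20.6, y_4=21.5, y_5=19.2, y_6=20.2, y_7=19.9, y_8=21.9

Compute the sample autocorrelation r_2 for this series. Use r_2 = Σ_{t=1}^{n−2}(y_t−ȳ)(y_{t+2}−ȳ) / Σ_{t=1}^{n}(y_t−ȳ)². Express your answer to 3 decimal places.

Mean ȳ = (21.0 + 20.4 + 20.6 + 21.5 + 19.2 + 20.2 + 19.9 + 21.9)/8 = 20.5875
Σ(y_t−ȳ)(y_{t+2}−ȳ) = (0.0052) + (-0.1711) + (-0.0173) + (-0.3536) + (0.9539) + (-0.5086) = -0.0916
Denominator Σ(y_t−ȳ)² = 5.3088
r_2 = -0.0916 / 5.3088 = -0.017

-0.017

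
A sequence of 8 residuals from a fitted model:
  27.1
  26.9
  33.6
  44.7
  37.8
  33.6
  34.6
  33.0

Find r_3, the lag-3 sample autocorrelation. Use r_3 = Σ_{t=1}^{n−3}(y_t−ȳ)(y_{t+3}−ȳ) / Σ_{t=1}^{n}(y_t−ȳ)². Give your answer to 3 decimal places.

-0.423

Mean ȳ = (27.1 + 26.9 + 33.6 + 44.7 + 37.8 + 33.6 + 34.6 + 33.0)/8 = 33.9125
Deviations from mean: -6.8125, -7.0125, -0.3125, 10.7875, 3.8875, -0.3125, 0.6875, -0.9125
Σ(y_t−ȳ)(y_{t+3}−ȳ) = (-73.4898) + (-27.2611) + (0.0977) + (7.4164) + (-3.5473) = -96.7842
Denominator Σ(y_t−ȳ)² = 228.5688
r_3 = -96.7842 / 228.5688 = -0.423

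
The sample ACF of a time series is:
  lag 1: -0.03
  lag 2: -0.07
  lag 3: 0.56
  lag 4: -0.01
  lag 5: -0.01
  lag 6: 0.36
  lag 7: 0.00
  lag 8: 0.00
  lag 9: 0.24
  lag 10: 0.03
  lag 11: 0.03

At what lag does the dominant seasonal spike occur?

The largest autocorrelation is r_3 = 0.56, with weaker echoes at lags 6 (0.36) and 9 (0.24); the remaining lags stay at or below 0.03.
The dominant spike at lag 3 indicates a seasonal period of 3.

3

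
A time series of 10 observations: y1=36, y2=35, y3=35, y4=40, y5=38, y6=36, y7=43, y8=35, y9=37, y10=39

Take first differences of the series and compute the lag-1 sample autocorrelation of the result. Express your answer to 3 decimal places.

First differences Δy: -1, 0, 5, -2, -2, 7, -8, 2, 2
Mean of differences = 0.3333
Numerator Σ(Δy_t−Δȳ)(Δy_{t+1}−Δȳ) = -88.7778
Denominator Σ(Δy_t−Δȳ)² = 154.0000
r_1(Δy) = -88.7778 / 154.0000 = -0.576

-0.576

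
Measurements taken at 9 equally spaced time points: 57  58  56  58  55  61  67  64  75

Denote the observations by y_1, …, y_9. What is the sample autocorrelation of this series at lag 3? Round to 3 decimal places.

Mean ȳ = (57 + 58 + 56 + 58 + 55 + 61 + 67 + 64 + 75)/9 = 61.2222
Numerator Σ_{t=1}^{6}(y_t−ȳ)(y_{t+3}−ȳ) = -4.1481
Denominator Σ(y_t−ȳ)² = 335.5556
r_3 = -4.1481 / 335.5556 = -0.012

-0.012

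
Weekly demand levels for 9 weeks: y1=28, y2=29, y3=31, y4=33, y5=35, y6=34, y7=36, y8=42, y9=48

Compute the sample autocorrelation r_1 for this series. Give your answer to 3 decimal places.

Mean ȳ = (28 + 29 + 31 + 33 + 35 + 34 + 36 + 42 + 48)/9 = 35.1111
Numerator Σ_{t=1}^{8}(y_t−ȳ)(y_{t+1}−ȳ) = 171.5432
Denominator Σ(y_t−ȳ)² = 324.8889
r_1 = 171.5432 / 324.8889 = 0.528

0.528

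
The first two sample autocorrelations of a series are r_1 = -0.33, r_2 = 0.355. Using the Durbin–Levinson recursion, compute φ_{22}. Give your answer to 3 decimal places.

φ_{22} = (r_2 − r_1²) / (1 − r_1²)
r_1² = (-0.33)² = 0.1089
Numerator = 0.355 − 0.1089 = 0.2461; denominator = 1 − 0.1089 = 0.8911
φ_{22} = 0.2461 / 0.8911 = 0.276

0.276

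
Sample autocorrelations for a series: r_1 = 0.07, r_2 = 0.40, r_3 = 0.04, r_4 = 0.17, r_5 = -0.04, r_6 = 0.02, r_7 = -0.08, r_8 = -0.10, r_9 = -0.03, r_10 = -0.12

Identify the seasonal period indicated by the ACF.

2

The largest autocorrelation is r_2 = 0.40, with a weaker echo at lag 4 (0.17); the remaining lags stay at or below 0.07.
The dominant spike at lag 2 indicates a seasonal period of 2.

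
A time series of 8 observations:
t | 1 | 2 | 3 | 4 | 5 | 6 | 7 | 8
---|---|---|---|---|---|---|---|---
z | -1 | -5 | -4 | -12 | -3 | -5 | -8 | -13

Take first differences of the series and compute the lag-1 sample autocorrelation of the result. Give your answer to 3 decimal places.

-0.496

First differences Δz: -4, 1, -8, 9, -2, -3, -5
Mean of differences = -1.7143
Numerator Σ(Δz_t−Δz̄)(Δz_{t+1}−Δz̄) = -89.0816
Denominator Σ(Δz_t−Δz̄)² = 179.4286
r_1(Δz) = -89.0816 / 179.4286 = -0.496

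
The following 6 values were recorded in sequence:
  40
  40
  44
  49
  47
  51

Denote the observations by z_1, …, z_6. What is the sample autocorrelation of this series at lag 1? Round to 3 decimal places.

Mean z̄ = (40 + 40 + 44 + 49 + 47 + 51)/6 = 45.1667
Deviations from mean: -5.1667, -5.1667, -1.1667, 3.8333, 1.8333, 5.8333
Σ(z_t−z̄)(z_{t+1}−z̄) = (26.6944) + (6.0278) + (-4.4722) + (7.0278) + (10.6944) = 45.9722
Denominator Σ(z_t−z̄)² = 106.8333
r_1 = 45.9722 / 106.8333 = 0.430

0.430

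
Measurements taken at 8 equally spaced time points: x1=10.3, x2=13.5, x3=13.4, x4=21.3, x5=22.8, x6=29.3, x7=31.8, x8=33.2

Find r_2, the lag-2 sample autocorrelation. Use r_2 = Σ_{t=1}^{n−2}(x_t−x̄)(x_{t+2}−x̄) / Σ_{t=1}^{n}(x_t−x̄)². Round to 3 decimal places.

0.329

Mean x̄ = (10.3 + 13.5 + 13.4 + 21.3 + 22.8 + 29.3 + 31.8 + 33.2)/8 = 21.9500
Deviations from mean: -11.6500, -8.4500, -8.5500, -0.6500, 0.8500, 7.3500, 9.8500, 11.2500
Numerator Σ_{t=1}^{6}(x_t−x̄)(x_{t+2}−x̄) = 184.1150
Denominator Σ(x_t−x̄)² = 558.9800
r_2 = 184.1150 / 558.9800 = 0.329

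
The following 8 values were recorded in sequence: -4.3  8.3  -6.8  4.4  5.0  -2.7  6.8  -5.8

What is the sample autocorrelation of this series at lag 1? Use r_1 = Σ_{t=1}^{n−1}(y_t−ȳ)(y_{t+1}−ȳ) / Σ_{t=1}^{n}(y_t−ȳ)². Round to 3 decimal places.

-0.690

Mean ȳ = (-4.3 + 8.3 − 6.8 + 4.4 + 5.0 − 2.7 + 6.8 − 5.8)/8 = 0.6125
Deviations from mean: -4.9125, 7.6875, -7.4125, 3.7875, 4.3875, -3.3125, 6.1875, -6.4125
Σ(y_t−ȳ)(y_{t+1}−ȳ) = (-37.7648) + (-56.9836) + (-28.0748) + (16.6177) + (-14.5336) + (-20.4961) + (-39.6773) = -180.9127
Denominator Σ(y_t−ȳ)² = 262.1488
r_1 = -180.9127 / 262.1488 = -0.690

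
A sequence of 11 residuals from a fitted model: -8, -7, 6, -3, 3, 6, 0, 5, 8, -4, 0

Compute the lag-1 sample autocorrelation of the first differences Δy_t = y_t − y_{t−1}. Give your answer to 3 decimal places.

First differences Δy: 1, 13, -9, 6, 3, -6, 5, 3, -12, 4
Mean of differences = 0.8000
Numerator Σ(Δy_t−Δȳ)(Δy_{t+1}−Δȳ) = -260.0400
Denominator Σ(Δy_t−Δȳ)² = 519.6000
r_1(Δy) = -260.0400 / 519.6000 = -0.500

-0.500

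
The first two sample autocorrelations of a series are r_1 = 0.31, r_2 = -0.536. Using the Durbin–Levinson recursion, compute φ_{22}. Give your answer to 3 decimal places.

φ_{22} = (r_2 − r_1²) / (1 − r_1²)
r_1² = (0.31)² = 0.0961
Numerator = -0.536 − 0.0961 = -0.6321; denominator = 1 − 0.0961 = 0.9039
φ_{22} = -0.6321 / 0.9039 = -0.699

-0.699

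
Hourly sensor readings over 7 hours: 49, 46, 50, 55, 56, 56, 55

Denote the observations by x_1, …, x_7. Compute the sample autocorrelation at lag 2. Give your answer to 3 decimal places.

Mean x̄ = (49 + 46 + 50 + 55 + 56 + 56 + 55)/7 = 52.4286
Σ(x_t−x̄)(x_{t+2}−x̄) = (8.3265) + (-16.5306) + (-8.6735) + (9.1837) + (9.1837) = 1.4898
Denominator Σ(x_t−x̄)² = 97.7143
r_2 = 1.4898 / 97.7143 = 0.015

0.015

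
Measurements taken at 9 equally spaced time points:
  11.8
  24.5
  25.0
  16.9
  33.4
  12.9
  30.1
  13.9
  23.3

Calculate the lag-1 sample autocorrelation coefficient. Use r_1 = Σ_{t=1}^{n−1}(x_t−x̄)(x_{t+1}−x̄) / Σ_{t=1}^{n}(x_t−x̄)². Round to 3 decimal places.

Mean x̄ = (11.8 + 24.5 + 25.0 + 16.9 + 33.4 + 12.9 + 30.1 + 13.9 + 23.3)/9 = 21.3111
Numerator Σ_{t=1}^{8}(x_t−x̄)(x_{t+1}−x̄) = -343.6446
Denominator Σ(x_t−x̄)² = 486.7089
r_1 = -343.6446 / 486.7089 = -0.706

-0.706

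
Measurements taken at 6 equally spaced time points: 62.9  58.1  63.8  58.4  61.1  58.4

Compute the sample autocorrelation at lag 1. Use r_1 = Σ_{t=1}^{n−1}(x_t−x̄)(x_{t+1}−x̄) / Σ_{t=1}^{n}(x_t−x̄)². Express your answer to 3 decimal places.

Mean x̄ = (62.9 + 58.1 + 63.8 + 58.4 + 61.1 + 58.4)/6 = 60.4500
Deviations from mean: 2.4500, -2.3500, 3.3500, -2.0500, 0.6500, -2.0500
Σ(x_t−x̄)(x_{t+1}−x̄) = (-5.7575) + (-7.8725) + (-6.8675) + (-1.3325) + (-1.3325) = -23.1625
Denominator Σ(x_t−x̄)² = 31.5750
r_1 = -23.1625 / 31.5750 = -0.734

-0.734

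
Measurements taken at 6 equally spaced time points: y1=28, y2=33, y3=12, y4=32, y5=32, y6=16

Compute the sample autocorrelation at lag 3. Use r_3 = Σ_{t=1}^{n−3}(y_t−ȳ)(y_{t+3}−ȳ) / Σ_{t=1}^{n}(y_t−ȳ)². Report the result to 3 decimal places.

Mean ȳ = (28 + 33 + 12 + 32 + 32 + 16)/6 = 25.5000
Σ(y_t−ȳ)(y_{t+3}−ȳ) = (16.2500) + (48.7500) + (128.2500) = 193.2500
Denominator Σ(y_t−ȳ)² = 419.5000
r_3 = 193.2500 / 419.5000 = 0.461

0.461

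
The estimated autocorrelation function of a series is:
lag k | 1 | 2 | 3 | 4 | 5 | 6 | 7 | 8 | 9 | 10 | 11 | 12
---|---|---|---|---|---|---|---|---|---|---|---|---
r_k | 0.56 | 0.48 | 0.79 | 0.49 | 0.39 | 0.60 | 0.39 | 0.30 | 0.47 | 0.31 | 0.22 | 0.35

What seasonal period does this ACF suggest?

3

The largest autocorrelation is r_3 = 0.79, with a weaker echo at lag 6 (0.60); the remaining lags stay at or below 0.56. The elevated value at lag 1 (0.56), dropping to 0.48 at lag 2, reflects decaying short-term dependence rather than seasonality.
The dominant spike at lag 3 indicates a seasonal period of 3.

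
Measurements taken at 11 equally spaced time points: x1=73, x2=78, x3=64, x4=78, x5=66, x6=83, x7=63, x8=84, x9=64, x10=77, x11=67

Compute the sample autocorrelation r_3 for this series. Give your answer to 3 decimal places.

Mean x̄ = (73 + 78 + 64 + 78 + 66 + 83 + 63 + 84 + 64 + 77 + 67)/11 = 72.4545
Numerator Σ_{t=1}^{8}(x_t−x̄)(x_{t+3}−x̄) = -443.9835
Denominator Σ(x_t−x̄)² = 630.7273
r_3 = -443.9835 / 630.7273 = -0.704

-0.704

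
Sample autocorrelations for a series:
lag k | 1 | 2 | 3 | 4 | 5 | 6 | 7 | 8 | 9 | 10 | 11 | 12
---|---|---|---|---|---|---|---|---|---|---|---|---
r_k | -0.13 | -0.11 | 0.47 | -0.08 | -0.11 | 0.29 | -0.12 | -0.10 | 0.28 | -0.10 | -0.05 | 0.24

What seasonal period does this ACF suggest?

3

The largest autocorrelation is r_3 = 0.47, with weaker echoes at lags 6 (0.29), 9 (0.28) and 12 (0.24); the remaining lags stay at or below -0.05.
The dominant spike at lag 3 indicates a seasonal period of 3.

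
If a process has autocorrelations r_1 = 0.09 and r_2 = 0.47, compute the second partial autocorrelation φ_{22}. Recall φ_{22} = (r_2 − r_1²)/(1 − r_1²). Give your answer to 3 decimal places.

0.466

φ_{22} = (r_2 − r_1²) / (1 − r_1²)
r_1² = (0.09)² = 0.0081
Numerator = 0.47 − 0.0081 = 0.4619; denominator = 1 − 0.0081 = 0.9919
φ_{22} = 0.4619 / 0.9919 = 0.466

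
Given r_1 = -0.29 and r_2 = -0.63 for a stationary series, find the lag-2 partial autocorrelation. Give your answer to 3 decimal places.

φ_{22} = (r_2 − r_1²) / (1 − r_1²)
r_1² = (-0.29)² = 0.0841
Numerator = -0.63 − 0.0841 = -0.7141; denominator = 1 − 0.0841 = 0.9159
φ_{22} = -0.7141 / 0.9159 = -0.780

-0.780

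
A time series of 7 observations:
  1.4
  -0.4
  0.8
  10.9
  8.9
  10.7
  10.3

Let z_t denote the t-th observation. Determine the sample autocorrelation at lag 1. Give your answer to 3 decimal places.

0.526

Mean z̄ = (1.4 − 0.4 + 0.8 + 10.9 + 8.9 + 10.7 + 10.3)/7 = 6.0857
Deviations from mean: -4.6857, -6.4857, -5.2857, 4.8143, 2.8143, 4.6143, 4.2143
Σ(z_t−z̄)(z_{t+1}−z̄) = (30.3902) + (34.2816) + (-25.4469) + (13.5488) + (12.9859) + (19.4459) = 85.2055
Denominator Σ(z_t−z̄)² = 162.1086
r_1 = 85.2055 / 162.1086 = 0.526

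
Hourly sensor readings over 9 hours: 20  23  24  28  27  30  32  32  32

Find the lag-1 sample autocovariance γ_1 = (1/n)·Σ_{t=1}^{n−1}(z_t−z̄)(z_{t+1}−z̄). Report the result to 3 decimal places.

Mean z̄ = (20 + 23 + 24 + 28 + 27 + 30 + 32 + 32 + 32)/9 = 27.5556
Σ_{t=1}^{8}(z_t−z̄)(z_{t+1}−z̄) = 97.8025
γ_1 = 97.8025 / 9 = 10.867

10.867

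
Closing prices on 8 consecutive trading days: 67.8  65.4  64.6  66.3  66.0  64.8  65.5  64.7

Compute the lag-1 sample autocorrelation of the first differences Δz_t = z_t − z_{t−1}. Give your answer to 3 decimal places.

-0.108

First differences Δz: -2.4, -0.8, 1.7, -0.3, -1.2, 0.7, -0.8
Mean of differences = -0.4429
Numerator Σ(Δz_t−Δz̄)(Δz_{t+1}−Δz̄) = -1.1418
Denominator Σ(Δz_t−Δz̄)² = 10.5771
r_1(Δz) = -1.1418 / 10.5771 = -0.108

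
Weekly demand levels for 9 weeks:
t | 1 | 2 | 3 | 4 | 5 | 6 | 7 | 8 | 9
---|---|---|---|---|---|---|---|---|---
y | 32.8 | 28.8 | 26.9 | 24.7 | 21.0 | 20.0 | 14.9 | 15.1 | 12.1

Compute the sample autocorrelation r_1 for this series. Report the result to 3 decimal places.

0.634

Mean ȳ = (32.8 + 28.8 + 26.9 + 24.7 + 21.0 + 20.0 + 14.9 + 15.1 + 12.1)/9 = 21.8111
Numerator Σ_{t=1}^{8}(y_t−ȳ)(y_{t+1}−ȳ) = 250.2632
Denominator Σ(y_t−ȳ)² = 394.8889
r_1 = 250.2632 / 394.8889 = 0.634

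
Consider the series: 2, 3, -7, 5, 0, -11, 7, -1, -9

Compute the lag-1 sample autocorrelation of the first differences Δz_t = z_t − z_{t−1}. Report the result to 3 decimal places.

First differences Δz: 1, -10, 12, -5, -11, 18, -8, -8
Mean of differences = -1.3750
Numerator Σ(Δz_t−Δz̄)(Δz_{t+1}−Δz̄) = -420.3906
Denominator Σ(Δz_t−Δz̄)² = 827.8750
r_1(Δz) = -420.3906 / 827.8750 = -0.508

-0.508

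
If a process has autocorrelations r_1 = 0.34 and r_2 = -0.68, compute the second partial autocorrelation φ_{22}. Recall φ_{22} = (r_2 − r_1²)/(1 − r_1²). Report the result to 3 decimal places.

φ_{22} = (r_2 − r_1²) / (1 − r_1²)
r_1² = (0.34)² = 0.1156
Numerator = -0.68 − 0.1156 = -0.7956; denominator = 1 − 0.1156 = 0.8844
φ_{22} = -0.7956 / 0.8844 = -0.900

-0.900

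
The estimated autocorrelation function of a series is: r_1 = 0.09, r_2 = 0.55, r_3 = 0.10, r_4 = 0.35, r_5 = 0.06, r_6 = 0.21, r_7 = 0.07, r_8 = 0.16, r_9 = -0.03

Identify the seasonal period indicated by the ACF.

2

The largest autocorrelation is r_2 = 0.55, with weaker echoes at lags 4 (0.35), 6 (0.21) and 8 (0.16); the remaining lags stay at or below 0.10.
The dominant spike at lag 2 indicates a seasonal period of 2.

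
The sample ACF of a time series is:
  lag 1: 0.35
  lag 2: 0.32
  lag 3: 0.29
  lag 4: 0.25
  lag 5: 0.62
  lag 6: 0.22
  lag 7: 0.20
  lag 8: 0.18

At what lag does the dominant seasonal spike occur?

5

The largest autocorrelation is r_5 = 0.62; the remaining lags stay at or below 0.35. The elevated value at lag 1 (0.35), dropping to 0.32 at lag 2, reflects decaying short-term dependence rather than seasonality.
The dominant spike at lag 5 indicates a seasonal period of 5.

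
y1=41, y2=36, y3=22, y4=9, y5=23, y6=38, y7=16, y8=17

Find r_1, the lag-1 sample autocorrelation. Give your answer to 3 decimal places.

0.160

Mean ȳ = (41 + 36 + 22 + 9 + 23 + 38 + 16 + 17)/8 = 25.2500
Deviations from mean: 15.7500, 10.7500, -3.2500, -16.2500, -2.2500, 12.7500, -9.2500, -8.2500
Σ(y_t−ȳ)(y_{t+1}−ȳ) = (169.3125) + (-34.9375) + (52.8125) + (36.5625) + (-28.6875) + (-117.9375) + (76.3125) = 153.4375
Denominator Σ(y_t−ȳ)² = 959.5000
r_1 = 153.4375 / 959.5000 = 0.160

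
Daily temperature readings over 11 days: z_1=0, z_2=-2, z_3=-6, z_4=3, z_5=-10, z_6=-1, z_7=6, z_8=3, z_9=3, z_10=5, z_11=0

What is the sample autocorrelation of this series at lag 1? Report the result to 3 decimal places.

Mean z̄ = (0 − 2 − 6 + 3 − 10 − 1 + 6 + 3 + 3 + 5 + 0)/11 = 0.0909
Numerator Σ_{t=1}^{10}(z_t−z̄)(z_{t+1}−z̄) = 9.9008
Denominator Σ(z_t−z̄)² = 228.9091
r_1 = 9.9008 / 228.9091 = 0.043

0.043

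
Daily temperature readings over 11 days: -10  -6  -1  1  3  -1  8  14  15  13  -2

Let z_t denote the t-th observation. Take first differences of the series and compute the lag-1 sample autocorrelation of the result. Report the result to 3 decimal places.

First differences Δz: 4, 5, 2, 2, -4, 9, 6, 1, -2, -15
Mean of differences = 0.8000
Numerator Σ(Δz_t−Δz̄)(Δz_{t+1}−Δz̄) = 62.1600
Denominator Σ(Δz_t−Δz̄)² = 405.6000
r_1(Δz) = 62.1600 / 405.6000 = 0.153

0.153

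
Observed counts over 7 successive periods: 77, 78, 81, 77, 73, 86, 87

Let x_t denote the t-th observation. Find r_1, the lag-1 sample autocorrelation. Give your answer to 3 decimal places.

Mean x̄ = (77 + 78 + 81 + 77 + 73 + 86 + 87)/7 = 79.8571
Deviations from mean: -2.8571, -1.8571, 1.1429, -2.8571, -6.8571, 6.1429, 7.1429
Σ(x_t−x̄)(x_{t+1}−x̄) = (5.3061) + (-2.1224) + (-3.2653) + (19.5918) + (-42.1224) + (43.8776) = 21.2653
Denominator Σ(x_t−x̄)² = 156.8571
r_1 = 21.2653 / 156.8571 = 0.136

0.136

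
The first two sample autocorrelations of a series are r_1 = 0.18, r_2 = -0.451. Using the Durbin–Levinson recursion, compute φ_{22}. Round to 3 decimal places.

φ_{22} = (r_2 − r_1²) / (1 − r_1²)
r_1² = (0.18)² = 0.0324
Numerator = -0.451 − 0.0324 = -0.4834; denominator = 1 − 0.0324 = 0.9676
φ_{22} = -0.4834 / 0.9676 = -0.500

-0.500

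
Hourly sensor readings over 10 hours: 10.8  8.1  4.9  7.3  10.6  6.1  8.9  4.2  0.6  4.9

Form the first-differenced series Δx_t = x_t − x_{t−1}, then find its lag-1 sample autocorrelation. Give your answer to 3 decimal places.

-0.318

First differences Δx: -2.7, -3.2, 2.4, 3.3, -4.5, 2.8, -4.7, -3.6, 4.3
Mean of differences = -0.6556
Numerator Σ(Δx_t−Δx̄)(Δx_{t+1}−Δx̄) = -35.6364
Denominator Σ(Δx_t−Δx̄)² = 111.9422
r_1(Δx) = -35.6364 / 111.9422 = -0.318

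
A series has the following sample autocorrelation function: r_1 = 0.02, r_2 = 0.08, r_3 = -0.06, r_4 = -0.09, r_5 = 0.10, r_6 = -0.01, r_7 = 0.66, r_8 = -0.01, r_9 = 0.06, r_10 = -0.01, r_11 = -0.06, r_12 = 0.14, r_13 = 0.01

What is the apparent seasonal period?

The largest autocorrelation is r_7 = 0.66; the remaining lags stay at or below 0.14.
The dominant spike at lag 7 indicates a seasonal period of 7.

7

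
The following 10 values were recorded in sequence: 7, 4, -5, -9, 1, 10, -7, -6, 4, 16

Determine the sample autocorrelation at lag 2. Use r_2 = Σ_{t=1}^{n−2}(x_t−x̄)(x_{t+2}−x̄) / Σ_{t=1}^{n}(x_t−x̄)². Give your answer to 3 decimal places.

-0.556

Mean x̄ = (7 + 4 − 5 − 9 + 1 + 10 − 7 − 6 + 4 + 16)/10 = 1.5000
Numerator Σ_{t=1}^{8}(x_t−x̄)(x_{t+2}−x̄) = -337.5000
Denominator Σ(x_t−x̄)² = 606.5000
r_2 = -337.5000 / 606.5000 = -0.556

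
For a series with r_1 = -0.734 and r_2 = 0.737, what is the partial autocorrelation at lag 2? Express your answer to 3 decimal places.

0.430

φ_{22} = (r_2 − r_1²) / (1 − r_1²)
r_1² = (-0.734)² = 0.538756
Numerator = 0.737 − 0.5388 = 0.1982; denominator = 1 − 0.5388 = 0.4612
φ_{22} = 0.1982 / 0.4612 = 0.430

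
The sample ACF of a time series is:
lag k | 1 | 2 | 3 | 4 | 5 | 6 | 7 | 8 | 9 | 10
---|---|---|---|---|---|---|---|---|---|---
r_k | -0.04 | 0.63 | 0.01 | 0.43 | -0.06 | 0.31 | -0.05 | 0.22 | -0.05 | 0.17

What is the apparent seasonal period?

The largest autocorrelation is r_2 = 0.63, with weaker echoes at lags 4 (0.43), 6 (0.31), 8 (0.22) and 10 (0.17); the remaining lags stay at or below 0.01.
The dominant spike at lag 2 indicates a seasonal period of 2.

2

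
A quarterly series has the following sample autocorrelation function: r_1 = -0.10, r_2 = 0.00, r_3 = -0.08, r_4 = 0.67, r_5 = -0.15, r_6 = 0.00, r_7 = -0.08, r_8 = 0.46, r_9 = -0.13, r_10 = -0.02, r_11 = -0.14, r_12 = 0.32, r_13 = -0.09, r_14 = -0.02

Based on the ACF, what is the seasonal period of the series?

The largest autocorrelation is r_4 = 0.67, with weaker echoes at lags 8 (0.46) and 12 (0.32); the remaining lags stay at or below 0.00.
The dominant spike at lag 4 indicates a seasonal period of 4.

4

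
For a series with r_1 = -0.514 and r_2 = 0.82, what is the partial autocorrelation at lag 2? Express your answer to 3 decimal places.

0.755

φ_{22} = (r_2 − r_1²) / (1 − r_1²)
r_1² = (-0.514)² = 0.264196
Numerator = 0.82 − 0.2642 = 0.5558; denominator = 1 − 0.2642 = 0.7358
φ_{22} = 0.5558 / 0.7358 = 0.755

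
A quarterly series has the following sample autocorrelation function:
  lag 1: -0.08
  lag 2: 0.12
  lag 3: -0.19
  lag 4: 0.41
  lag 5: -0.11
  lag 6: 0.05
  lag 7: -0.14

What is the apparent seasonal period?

4

The largest autocorrelation is r_4 = 0.41; the remaining lags stay at or below 0.12.
The dominant spike at lag 4 indicates a seasonal period of 4.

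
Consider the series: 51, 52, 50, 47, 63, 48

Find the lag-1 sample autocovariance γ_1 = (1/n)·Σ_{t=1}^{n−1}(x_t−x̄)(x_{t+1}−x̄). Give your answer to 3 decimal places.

-14.727

Mean x̄ = (51 + 52 + 50 + 47 + 63 + 48)/6 = 51.8333
Deviations: -0.8333, 0.1667, -1.8333, -4.8333, 11.1667, -3.8333
Σ_{t=1}^{5}(x_t−x̄)(x_{t+1}−x̄) = -88.3611
γ_1 = -88.3611 / 6 = -14.727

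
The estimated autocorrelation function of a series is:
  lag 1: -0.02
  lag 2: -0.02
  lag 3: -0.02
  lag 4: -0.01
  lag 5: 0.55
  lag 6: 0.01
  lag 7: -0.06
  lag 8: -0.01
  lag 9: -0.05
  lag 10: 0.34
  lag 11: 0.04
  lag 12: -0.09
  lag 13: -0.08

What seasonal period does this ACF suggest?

The largest autocorrelation is r_5 = 0.55, with a weaker echo at lag 10 (0.34); the remaining lags stay at or below 0.04.
The dominant spike at lag 5 indicates a seasonal period of 5.

5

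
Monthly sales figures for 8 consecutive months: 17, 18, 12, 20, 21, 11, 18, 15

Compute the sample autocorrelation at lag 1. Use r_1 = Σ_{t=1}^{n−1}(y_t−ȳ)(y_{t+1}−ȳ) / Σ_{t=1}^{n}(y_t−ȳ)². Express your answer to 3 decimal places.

-0.458

Mean ȳ = (17 + 18 + 12 + 20 + 21 + 11 + 18 + 15)/8 = 16.5000
Numerator Σ_{t=1}^{7}(y_t−ȳ)(y_{t+1}−ȳ) = -41.2500
Denominator Σ(y_t−ȳ)² = 90.0000
r_1 = -41.2500 / 90.0000 = -0.458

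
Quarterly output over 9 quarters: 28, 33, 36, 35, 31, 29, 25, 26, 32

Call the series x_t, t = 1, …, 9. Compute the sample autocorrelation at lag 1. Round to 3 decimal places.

0.507

Mean x̄ = (28 + 33 + 36 + 35 + 31 + 29 + 25 + 26 + 32)/9 = 30.5556
Numerator Σ_{t=1}^{8}(x_t−x̄)(x_{t+1}−x̄) = 59.9136
Denominator Σ(x_t−x̄)² = 118.2222
r_1 = 59.9136 / 118.2222 = 0.507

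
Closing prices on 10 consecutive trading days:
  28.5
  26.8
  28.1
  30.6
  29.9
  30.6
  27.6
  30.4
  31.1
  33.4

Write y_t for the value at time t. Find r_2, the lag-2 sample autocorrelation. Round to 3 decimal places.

-0.010

Mean ȳ = (28.5 + 26.8 + 28.1 + 30.6 + 29.9 + 30.6 + 27.6 + 30.4 + 31.1 + 33.4)/10 = 29.7000
Numerator Σ_{t=1}^{8}(y_t−ȳ)(y_{t+2}−ȳ) = -0.3400
Denominator Σ(y_t−ȳ)² = 34.6200
r_2 = -0.3400 / 34.6200 = -0.010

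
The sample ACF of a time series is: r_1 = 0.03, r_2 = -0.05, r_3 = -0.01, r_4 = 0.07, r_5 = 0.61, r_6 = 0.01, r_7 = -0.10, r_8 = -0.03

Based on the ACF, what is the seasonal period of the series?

5

The largest autocorrelation is r_5 = 0.61; the remaining lags stay at or below 0.07.
The dominant spike at lag 5 indicates a seasonal period of 5.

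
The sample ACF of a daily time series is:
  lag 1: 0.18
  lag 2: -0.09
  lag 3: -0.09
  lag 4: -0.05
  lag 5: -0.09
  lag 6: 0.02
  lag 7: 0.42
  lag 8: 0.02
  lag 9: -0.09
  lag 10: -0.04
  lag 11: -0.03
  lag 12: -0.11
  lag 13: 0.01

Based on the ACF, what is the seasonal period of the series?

7

The largest autocorrelation is r_7 = 0.42; the remaining lags stay at or below 0.18.
The dominant spike at lag 7 indicates a seasonal period of 7.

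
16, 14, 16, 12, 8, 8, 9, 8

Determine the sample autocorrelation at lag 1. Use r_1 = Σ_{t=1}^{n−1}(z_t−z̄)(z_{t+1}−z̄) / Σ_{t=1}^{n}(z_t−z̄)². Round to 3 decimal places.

Mean z̄ = (16 + 14 + 16 + 12 + 8 + 8 + 9 + 8)/8 = 11.3750
Deviations from mean: 4.6250, 2.6250, 4.6250, 0.6250, -3.3750, -3.3750, -2.3750, -3.3750
Σ(z_t−z̄)(z_{t+1}−z̄) = (12.1406) + (12.1406) + (2.8906) + (-2.1094) + (11.3906) + (8.0156) + (8.0156) = 52.4844
Denominator Σ(z_t−z̄)² = 89.8750
r_1 = 52.4844 / 89.8750 = 0.584

0.584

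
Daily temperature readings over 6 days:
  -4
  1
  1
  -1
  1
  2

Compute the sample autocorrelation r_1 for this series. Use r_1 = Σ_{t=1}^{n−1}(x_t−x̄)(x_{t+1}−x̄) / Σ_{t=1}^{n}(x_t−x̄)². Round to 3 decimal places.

Mean x̄ = (-4 + 1 + 1 − 1 + 1 + 2)/6 = 0.0000
Numerator Σ_{t=1}^{5}(x_t−x̄)(x_{t+1}−x̄) = -3.0000
Denominator Σ(x_t−x̄)² = 24.0000
r_1 = -3.0000 / 24.0000 = -0.125

-0.125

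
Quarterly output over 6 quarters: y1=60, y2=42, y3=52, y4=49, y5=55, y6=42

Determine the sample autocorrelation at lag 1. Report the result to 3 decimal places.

Mean ȳ = (60 + 42 + 52 + 49 + 55 + 42)/6 = 50.0000
Deviations from mean: 10.0000, -8.0000, 2.0000, -1.0000, 5.0000, -8.0000
Σ(y_t−ȳ)(y_{t+1}−ȳ) = (-80.0000) + (-16.0000) + (-2.0000) + (-5.0000) + (-40.0000) = -143.0000
Denominator Σ(y_t−ȳ)² = 258.0000
r_1 = -143.0000 / 258.0000 = -0.554

-0.554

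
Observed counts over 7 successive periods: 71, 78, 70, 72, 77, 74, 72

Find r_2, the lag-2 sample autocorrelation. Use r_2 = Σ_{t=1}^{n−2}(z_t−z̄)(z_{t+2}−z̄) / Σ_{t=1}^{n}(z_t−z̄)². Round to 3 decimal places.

-0.294

Mean z̄ = (71 + 78 + 70 + 72 + 77 + 74 + 72)/7 = 73.4286
Deviations from mean: -2.4286, 4.5714, -3.4286, -1.4286, 3.5714, 0.5714, -1.4286
Σ(z_t−z̄)(z_{t+2}−z̄) = (8.3265) + (-6.5306) + (-12.2449) + (-0.8163) + (-5.1020) = -16.3673
Denominator Σ(z_t−z̄)² = 55.7143
r_2 = -16.3673 / 55.7143 = -0.294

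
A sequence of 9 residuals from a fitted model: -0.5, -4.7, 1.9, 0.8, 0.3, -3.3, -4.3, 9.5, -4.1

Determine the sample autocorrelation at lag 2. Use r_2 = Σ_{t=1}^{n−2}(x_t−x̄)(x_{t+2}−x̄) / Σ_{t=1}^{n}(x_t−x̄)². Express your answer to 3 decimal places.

Mean x̄ = (-0.5 − 4.7 + 1.9 + 0.8 + 0.3 − 3.3 − 4.3 + 9.5 − 4.1)/9 = -0.4889
Numerator Σ_{t=1}^{7}(x_t−x̄)(x_{t+2}−x̄) = -24.5169
Denominator Σ(x_t−x̄)² = 160.9689
r_2 = -24.5169 / 160.9689 = -0.152

-0.152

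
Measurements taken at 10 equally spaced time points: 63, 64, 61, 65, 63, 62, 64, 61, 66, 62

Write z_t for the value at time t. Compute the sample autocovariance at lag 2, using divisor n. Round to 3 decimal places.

0.718

Mean z̄ = (63 + 64 + 61 + 65 + 63 + 62 + 64 + 61 + 66 + 62)/10 = 63.1000
Σ_{t=1}^{8}(z_t−z̄)(z_{t+2}−z̄) = 7.1800
γ_2 = 7.1800 / 10 = 0.718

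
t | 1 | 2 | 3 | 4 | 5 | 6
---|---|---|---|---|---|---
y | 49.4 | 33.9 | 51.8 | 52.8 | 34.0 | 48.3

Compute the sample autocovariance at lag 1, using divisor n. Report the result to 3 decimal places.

-32.189

Mean ȳ = (49.4 + 33.9 + 51.8 + 52.8 + 34.0 + 48.3)/6 = 45.0333
Σ_{t=1}^{5}(y_t−ȳ)(y_{t+1}−ȳ) = -193.1311
γ_1 = -193.1311 / 6 = -32.189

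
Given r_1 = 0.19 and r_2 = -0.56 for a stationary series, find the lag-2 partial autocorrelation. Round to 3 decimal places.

-0.618

φ_{22} = (r_2 − r_1²) / (1 − r_1²)
r_1² = (0.19)² = 0.0361
Numerator = -0.56 − 0.0361 = -0.5961; denominator = 1 − 0.0361 = 0.9639
φ_{22} = -0.5961 / 0.9639 = -0.618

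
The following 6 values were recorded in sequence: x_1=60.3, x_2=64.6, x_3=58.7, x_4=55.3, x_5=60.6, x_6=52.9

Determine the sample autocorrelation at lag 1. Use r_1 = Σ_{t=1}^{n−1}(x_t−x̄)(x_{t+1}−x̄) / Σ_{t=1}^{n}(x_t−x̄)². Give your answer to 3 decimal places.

Mean x̄ = (60.3 + 64.6 + 58.7 + 55.3 + 60.6 + 52.9)/6 = 58.7333
Deviations from mean: 1.5667, 5.8667, -0.0333, -3.4333, 1.8667, -5.8333
Numerator Σ_{t=1}^{5}(x_t−x̄)(x_{t+1}−x̄) = -8.1878
Denominator Σ(x_t−x̄)² = 86.1733
r_1 = -8.1878 / 86.1733 = -0.095

-0.095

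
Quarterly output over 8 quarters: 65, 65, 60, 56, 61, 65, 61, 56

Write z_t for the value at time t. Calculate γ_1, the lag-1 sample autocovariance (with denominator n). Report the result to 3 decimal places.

2.092

Mean z̄ = (65 + 65 + 60 + 56 + 61 + 65 + 61 + 56)/8 = 61.1250
Σ_{t=1}^{7}(z_t−z̄)(z_{t+1}−z̄) = 16.7344
γ_1 = 16.7344 / 8 = 2.092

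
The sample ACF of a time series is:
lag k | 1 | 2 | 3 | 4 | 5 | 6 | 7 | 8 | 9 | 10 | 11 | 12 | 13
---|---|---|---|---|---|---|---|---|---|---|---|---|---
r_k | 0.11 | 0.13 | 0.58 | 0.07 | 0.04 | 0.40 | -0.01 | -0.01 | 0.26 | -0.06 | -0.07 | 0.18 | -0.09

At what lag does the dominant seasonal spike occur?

3

The largest autocorrelation is r_3 = 0.58, with weaker echoes at lags 6 (0.40), 9 (0.26) and 12 (0.18); the remaining lags stay at or below 0.13.
The dominant spike at lag 3 indicates a seasonal period of 3.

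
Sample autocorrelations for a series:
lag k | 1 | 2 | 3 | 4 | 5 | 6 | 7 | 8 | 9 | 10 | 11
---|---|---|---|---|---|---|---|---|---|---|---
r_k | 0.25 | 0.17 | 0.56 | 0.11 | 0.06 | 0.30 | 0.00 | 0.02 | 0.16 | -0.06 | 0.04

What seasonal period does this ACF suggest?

3

The largest autocorrelation is r_3 = 0.56, with a weaker echo at lag 6 (0.30); the remaining lags stay at or below 0.25. The elevated value at lag 1 (0.25), dropping to 0.17 at lag 2, reflects decaying short-term dependence rather than seasonality.
The dominant spike at lag 3 indicates a seasonal period of 3.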